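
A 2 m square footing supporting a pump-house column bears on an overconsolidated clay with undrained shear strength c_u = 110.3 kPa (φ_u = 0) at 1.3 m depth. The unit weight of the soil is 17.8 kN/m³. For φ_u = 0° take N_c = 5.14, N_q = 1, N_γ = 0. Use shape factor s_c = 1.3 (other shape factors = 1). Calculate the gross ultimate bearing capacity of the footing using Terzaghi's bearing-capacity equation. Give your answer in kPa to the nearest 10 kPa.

q_ult ≈ 760 kPa

q = γ·D_f = 17.8 × 1.3 = 23.14 kPa.
c·N_c·s_c = 110.3 × 5.14 × 1.3 = 737.02 kPa
q·N_q = 23.14 × 1 = 23.14 kPa
q_ult = 737.02 + 23.14 = 760.16 kPa.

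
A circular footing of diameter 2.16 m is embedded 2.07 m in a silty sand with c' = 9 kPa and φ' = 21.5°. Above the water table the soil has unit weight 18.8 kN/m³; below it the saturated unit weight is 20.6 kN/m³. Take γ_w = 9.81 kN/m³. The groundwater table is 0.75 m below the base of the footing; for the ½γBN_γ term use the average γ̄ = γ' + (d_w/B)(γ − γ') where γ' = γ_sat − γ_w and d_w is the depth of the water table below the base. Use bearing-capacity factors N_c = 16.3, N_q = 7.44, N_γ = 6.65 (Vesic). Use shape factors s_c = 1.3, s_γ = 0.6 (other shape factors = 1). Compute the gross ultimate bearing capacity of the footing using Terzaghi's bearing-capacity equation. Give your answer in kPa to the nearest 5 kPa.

Effective surcharge at the founding depth q = γ·D_f = 18.8 × 2.07 = 38.916 kPa.
With d_w = 0.75 m < B, γ̄ = 10.79 + (0.75/2.16) × (18.8 − 10.79) = 13.571 kN/m³.
q_ult = c·N_c·s_c + q·N_q + 0.5·γ·B·N_γ·s_γ
     = 9 × 16.3 × 1.3 + 38.916 × 7.44 + 0.5 × 13.571 × 2.16 × 6.65 × 0.6
     = 190.71 + 289.54 + 58.481 = 538.73 kPa.

q_ult ≈ 540 kPa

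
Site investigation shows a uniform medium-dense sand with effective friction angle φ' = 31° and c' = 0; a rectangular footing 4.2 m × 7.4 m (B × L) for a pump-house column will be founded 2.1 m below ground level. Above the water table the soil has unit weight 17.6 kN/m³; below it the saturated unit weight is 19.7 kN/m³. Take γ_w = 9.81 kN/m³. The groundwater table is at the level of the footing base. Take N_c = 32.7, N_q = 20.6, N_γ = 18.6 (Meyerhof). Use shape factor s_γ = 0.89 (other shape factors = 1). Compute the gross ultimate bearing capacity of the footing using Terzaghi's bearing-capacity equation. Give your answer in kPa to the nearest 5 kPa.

q_ult ≈ 1105 kPa

Overburden at base level: q = 17.6 × 2.1 = 36.96 kPa.
Below the base the soil is submerged, so the ½γBN_γ term uses γ' = 19.7 − 9.81 = 9.89 kN/m³.
Surcharge term q·N_q = 36.96 × 20.6 = 761.38 kPa; self-weight term 0.5·γ·B·N_γ·s_γ = 0.5 × 9.89 × 4.2 × 18.6 × 0.89 = 343.81 kPa.
q_ult = 761.38 + 343.81 = 1105.2 kPa.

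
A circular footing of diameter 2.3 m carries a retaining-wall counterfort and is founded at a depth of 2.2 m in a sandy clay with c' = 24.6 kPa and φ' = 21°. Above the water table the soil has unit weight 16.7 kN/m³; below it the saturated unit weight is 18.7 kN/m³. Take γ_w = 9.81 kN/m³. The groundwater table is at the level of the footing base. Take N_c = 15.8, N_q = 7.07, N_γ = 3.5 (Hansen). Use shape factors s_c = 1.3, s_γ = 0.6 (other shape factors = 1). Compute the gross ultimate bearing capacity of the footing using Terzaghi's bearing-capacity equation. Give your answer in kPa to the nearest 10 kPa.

Overburden at base level: q = 16.7 × 2.2 = 36.74 kPa.
Below the base the soil is submerged, so the ½γBN_γ term uses γ' = 18.7 − 9.81 = 8.89 kN/m³.
Cohesion term c·N_c·s_c = 24.6 × 15.8 × 1.3 = 505.28 kPa; surcharge term q·N_q = 36.74 × 7.07 = 259.75 kPa; self-weight term 0.5·γ·B·N_γ·s_γ = 0.5 × 8.89 × 2.3 × 3.5 × 0.6 = 21.469 kPa.
q_ult = 505.28 + 259.75 + 21.469 = 786.51 kPa.

q_ult ≈ 790 kPa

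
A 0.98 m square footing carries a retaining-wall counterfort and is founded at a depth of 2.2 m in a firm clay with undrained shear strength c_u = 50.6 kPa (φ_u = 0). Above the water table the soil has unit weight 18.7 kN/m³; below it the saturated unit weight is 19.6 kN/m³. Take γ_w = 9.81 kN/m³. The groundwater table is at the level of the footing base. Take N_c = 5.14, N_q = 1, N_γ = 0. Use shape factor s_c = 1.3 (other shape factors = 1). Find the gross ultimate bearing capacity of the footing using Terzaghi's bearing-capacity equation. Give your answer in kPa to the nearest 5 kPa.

q_ult ≈ 380 kPa

Effective surcharge at the founding depth q = γ·D_f = 18.7 × 2.2 = 41.14 kPa.
q_ult = c·N_c·s_c + q·N_q
     = 50.6 × 5.14 × 1.3 + 41.14 × 1
     = 338.11 + 41.14 = 379.25 kPa.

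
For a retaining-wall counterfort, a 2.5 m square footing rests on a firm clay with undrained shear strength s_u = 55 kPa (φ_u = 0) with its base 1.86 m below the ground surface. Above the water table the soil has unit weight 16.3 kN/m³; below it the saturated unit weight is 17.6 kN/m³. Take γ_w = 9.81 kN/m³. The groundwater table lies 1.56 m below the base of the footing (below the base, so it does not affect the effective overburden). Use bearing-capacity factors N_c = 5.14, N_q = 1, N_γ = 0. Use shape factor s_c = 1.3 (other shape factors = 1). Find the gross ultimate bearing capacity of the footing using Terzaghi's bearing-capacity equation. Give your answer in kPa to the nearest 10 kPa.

q_ult ≈ 400 kPa

Overburden at base level: q = 16.3 × 1.86 = 30.318 kPa.
Cohesion term c·N_c·s_c = 55 × 5.14 × 1.3 = 367.51 kPa; surcharge term q·N_q = 30.318 × 1 = 30.318 kPa.
q_ult = 367.51 + 30.318 = 397.83 kPa.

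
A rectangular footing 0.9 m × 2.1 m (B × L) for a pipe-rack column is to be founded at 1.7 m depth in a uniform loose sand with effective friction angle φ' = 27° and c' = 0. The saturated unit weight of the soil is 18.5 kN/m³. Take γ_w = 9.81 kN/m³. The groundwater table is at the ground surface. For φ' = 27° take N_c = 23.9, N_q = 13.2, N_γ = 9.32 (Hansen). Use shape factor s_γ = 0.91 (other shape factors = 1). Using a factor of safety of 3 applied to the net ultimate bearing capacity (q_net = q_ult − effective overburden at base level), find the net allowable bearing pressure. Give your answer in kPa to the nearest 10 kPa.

γ' = 18.5 − 9.81 = 8.69 kN/m³ (submerged throughout). q = 8.69 × 1.7 = 14.773 kPa; the same γ' applies in the ½γBN_γ term.
q·N_q = 14.773 × 13.2 = 195 kPa
0.5·γ·B·N_γ·s_γ = 0.5 × 8.69 × 0.9 × 9.32 × 0.91 = 33.166 kPa
q_ult = 195 + 33.166 = 228.17 kPa.
Net ultimate: q_net = 228.17 − 14.773 = 213.4 kPa.
q_all(net) = 213.4 / 3 = 71.132 kPa.

q_all(net) ≈ 70 kPa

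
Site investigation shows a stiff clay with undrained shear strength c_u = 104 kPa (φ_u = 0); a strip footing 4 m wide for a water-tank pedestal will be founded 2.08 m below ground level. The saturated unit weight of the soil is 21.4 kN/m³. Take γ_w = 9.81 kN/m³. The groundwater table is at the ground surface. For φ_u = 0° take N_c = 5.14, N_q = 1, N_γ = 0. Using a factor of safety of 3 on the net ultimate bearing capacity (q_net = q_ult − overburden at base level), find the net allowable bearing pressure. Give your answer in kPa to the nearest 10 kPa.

q_all(net) ≈ 180 kPa

With the water table at the surface the whole profile is submerged: γ' = 21.4 − 9.81 = 11.59 kN/m³, so q = γ'·D_f = 24.107 kPa.
q_ult = c·N_c + q·N_q
     = 104 × 5.14 + 24.107 × 1
     = 534.56 + 24.107 = 558.67 kPa.
q_net = 558.67 − 24.107 = 534.56 kPa.
q_all(net) = 534.56 / 3 = 178.19 kPa.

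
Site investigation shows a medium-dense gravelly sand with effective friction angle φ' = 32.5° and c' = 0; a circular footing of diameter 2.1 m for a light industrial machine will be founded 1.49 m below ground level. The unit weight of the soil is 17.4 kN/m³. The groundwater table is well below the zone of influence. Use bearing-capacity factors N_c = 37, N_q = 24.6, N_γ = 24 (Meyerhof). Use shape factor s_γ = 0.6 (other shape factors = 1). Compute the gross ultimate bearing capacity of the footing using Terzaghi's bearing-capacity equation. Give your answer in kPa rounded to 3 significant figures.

q_ult ≈ 901 kPa

q = γ·D_f = 17.4 × 1.49 = 25.926 kPa.
q·N_q = 25.926 × 24.6 = 637.78 kPa
0.5·γ·B·N_γ·s_γ = 0.5 × 17.4 × 2.1 × 24 × 0.6 = 263.09 kPa
q_ult = 637.78 + 263.09 = 900.87 kPa.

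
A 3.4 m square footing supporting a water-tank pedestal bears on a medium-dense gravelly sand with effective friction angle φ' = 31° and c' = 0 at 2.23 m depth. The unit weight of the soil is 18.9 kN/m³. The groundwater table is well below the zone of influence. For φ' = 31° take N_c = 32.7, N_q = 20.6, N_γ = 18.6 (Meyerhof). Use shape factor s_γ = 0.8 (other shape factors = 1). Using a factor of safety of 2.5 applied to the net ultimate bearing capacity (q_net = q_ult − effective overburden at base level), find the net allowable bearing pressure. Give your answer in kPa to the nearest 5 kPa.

Effective surcharge at the founding depth q = γ·D_f = 18.9 × 2.23 = 42.147 kPa.
q_ult = q·N_q + 0.5·γ·B·N_γ·s_γ
     = 42.147 × 20.6 + 0.5 × 18.9 × 3.4 × 18.6 × 0.8
     = 868.23 + 478.09 = 1346.3 kPa.
Net ultimate: q_net = 1346.3 − 42.147 = 1304.2 kPa.
q_all(net) = 1304.2 / 2.5 = 521.67 kPa.

q_all(net) ≈ 520 kPa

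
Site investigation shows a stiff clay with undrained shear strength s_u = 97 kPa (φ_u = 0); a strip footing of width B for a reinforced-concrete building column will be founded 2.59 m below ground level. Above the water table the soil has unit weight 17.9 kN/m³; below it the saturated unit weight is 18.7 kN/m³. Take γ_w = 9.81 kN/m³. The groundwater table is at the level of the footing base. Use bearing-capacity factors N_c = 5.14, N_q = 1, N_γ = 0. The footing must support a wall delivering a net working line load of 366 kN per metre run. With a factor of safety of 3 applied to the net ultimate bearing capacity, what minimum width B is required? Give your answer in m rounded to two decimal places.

Overburden at base level: q = 17.9 × 2.59 = 46.361 kPa.
Cohesion term c·N_c = 97 × 5.14 = 498.58 kPa; surcharge term q·N_q = 46.361 × 1 = 46.361 kPa.
q_ult = 498.58 + 46.361 = 544.94 kPa.
For φ = 0 the ½γBN_γ term vanishes, so q_ult is independent of B. q_net = 544.94 − 46.361 = 498.58 kPa; q_all(net) = 498.58/3 = 166.19 kPa.
Required width B = w / q_all(net) = 366 / 166.19 = 2.202 m.

B = 2.20 m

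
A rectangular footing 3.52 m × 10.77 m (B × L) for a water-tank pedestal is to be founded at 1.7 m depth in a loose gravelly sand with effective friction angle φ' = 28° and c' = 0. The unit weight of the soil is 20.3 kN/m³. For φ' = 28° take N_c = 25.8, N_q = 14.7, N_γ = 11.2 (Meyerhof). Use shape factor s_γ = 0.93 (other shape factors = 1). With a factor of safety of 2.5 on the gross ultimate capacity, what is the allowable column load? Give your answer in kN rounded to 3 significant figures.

P_all ≈ 13300 kN

Overburden at base level: q = 20.3 × 1.7 = 34.51 kPa.
Surcharge term q·N_q = 34.51 × 14.7 = 507.3 kPa; self-weight term 0.5·γ·B·N_γ·s_γ = 0.5 × 20.3 × 3.52 × 11.2 × 0.93 = 372.14 kPa.
q_ult = 507.3 + 372.14 = 879.44 kPa.
Gross allowable pressure q_all = 879.44 / 2.5 = 351.78 kPa.
Footing area = 37.9104 m², so allowable column load = 351.78 × 37.9104 = 13336 kN.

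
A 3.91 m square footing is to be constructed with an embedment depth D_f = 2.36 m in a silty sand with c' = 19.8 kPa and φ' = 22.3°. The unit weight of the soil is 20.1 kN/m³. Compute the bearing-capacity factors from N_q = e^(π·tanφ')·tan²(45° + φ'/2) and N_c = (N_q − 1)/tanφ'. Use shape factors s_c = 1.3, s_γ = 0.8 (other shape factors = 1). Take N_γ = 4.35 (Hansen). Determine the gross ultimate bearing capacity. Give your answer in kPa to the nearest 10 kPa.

q_ult ≈ 960 kPa

tan22.3° = 0.4101, so N_q = e^(π×0.4101)·tan²(56.15°) = 3.627 × 2.223 = 8.06.
N_c = (8.06 − 1)/tan22.3° = 17.22.
Effective surcharge at the founding depth q = γ·D_f = 20.1 × 2.36 = 47.436 kPa.
q_ult = c·N_c·s_c + q·N_q + 0.5·γ·B·N_γ·s_γ
     = 19.8 × 17.222 × 1.3 + 47.436 × 8.0632 + 0.5 × 20.1 × 3.91 × 4.35 × 0.8
     = 443.29 + 382.49 + 136.75 = 962.52 kPa.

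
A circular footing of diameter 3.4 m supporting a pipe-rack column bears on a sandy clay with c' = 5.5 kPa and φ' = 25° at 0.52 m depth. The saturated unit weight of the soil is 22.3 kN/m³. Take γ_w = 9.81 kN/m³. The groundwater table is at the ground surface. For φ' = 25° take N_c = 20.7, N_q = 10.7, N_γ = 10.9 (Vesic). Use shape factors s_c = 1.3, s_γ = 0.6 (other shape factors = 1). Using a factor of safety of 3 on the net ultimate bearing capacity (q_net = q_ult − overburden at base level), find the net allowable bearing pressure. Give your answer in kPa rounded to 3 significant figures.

q_all(net) ≈ 117 kPa

γ' = 22.3 − 9.81 = 12.49 kN/m³ (submerged throughout). q = 12.49 × 0.52 = 6.4948 kPa; the same γ' applies in the ½γBN_γ term.
c·N_c·s_c = 5.5 × 20.7 × 1.3 = 148 kPa
q·N_q = 6.4948 × 10.7 = 69.494 kPa
0.5·γ·B·N_γ·s_γ = 0.5 × 12.49 × 3.4 × 10.9 × 0.6 = 138.86 kPa
q_ult = 148 + 69.494 + 138.86 = 356.36 kPa.
q_net = 356.36 − 6.4948 = 349.87 kPa.
q_all(net) = 349.87 / 3 = 116.62 kPa.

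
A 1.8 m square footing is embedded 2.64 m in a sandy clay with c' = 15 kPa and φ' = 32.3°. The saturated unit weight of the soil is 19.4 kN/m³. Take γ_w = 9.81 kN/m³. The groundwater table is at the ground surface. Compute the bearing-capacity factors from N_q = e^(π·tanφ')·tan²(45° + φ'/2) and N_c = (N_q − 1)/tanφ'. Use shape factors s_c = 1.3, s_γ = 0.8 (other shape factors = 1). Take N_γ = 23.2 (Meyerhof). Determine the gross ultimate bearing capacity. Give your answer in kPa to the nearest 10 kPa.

tan32.3° = 0.6322, so N_q = e^(π×0.6322)·tan²(61.15°) = 7.287 × 3.295 = 24.01.
N_c = (24.01 − 1)/tan32.3° = 36.4.
With the water table at the surface the whole profile is submerged: γ' = 19.4 − 9.81 = 9.59 kN/m³, so q = γ'·D_f = 25.318 kPa; the same γ' applies in the ½γBN_γ term.
q_ult = c·N_c·s_c + q·N_q + 0.5·γ·B·N_γ·s_γ
     = 15 × 36.398 × 1.3 + 25.318 × 24.01 + 0.5 × 9.59 × 1.8 × 23.2 × 0.8
     = 709.76 + 607.87 + 160.19 = 1477.8 kPa.

q_ult ≈ 1480 kPa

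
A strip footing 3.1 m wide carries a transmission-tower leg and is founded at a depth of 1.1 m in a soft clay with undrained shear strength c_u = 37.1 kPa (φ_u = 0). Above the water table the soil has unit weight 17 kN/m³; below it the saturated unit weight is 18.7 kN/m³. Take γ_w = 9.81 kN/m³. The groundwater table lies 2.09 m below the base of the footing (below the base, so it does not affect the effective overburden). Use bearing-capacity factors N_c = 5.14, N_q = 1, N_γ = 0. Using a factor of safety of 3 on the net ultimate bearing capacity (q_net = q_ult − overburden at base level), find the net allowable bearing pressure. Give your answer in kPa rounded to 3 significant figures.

q_all(net) ≈ 63.6 kPa

Overburden at base level: q = 17 × 1.1 = 18.7 kPa.
Cohesion term c·N_c = 37.1 × 5.14 = 190.69 kPa; surcharge term q·N_q = 18.7 × 1 = 18.7 kPa.
q_ult = 190.69 + 18.7 = 209.39 kPa.
q_net = 209.39 − 18.7 = 190.69 kPa.
q_all(net) = 190.69 / 3 = 63.565 kPa.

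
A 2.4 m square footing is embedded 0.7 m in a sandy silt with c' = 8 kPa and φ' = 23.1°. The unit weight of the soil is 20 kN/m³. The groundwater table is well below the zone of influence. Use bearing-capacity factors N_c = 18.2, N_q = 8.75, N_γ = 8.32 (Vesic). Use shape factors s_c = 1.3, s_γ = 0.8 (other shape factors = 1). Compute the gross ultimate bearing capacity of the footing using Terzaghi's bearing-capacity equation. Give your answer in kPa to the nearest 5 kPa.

Effective surcharge at the founding depth q = γ·D_f = 20 × 0.7 = 14 kPa.
q_ult = c·N_c·s_c + q·N_q + 0.5·γ·B·N_γ·s_γ
     = 8 × 18.2 × 1.3 + 14 × 8.75 + 0.5 × 20 × 2.4 × 8.32 × 0.8
     = 189.28 + 122.5 + 159.74 = 471.52 kPa.

q_ult ≈ 470 kPa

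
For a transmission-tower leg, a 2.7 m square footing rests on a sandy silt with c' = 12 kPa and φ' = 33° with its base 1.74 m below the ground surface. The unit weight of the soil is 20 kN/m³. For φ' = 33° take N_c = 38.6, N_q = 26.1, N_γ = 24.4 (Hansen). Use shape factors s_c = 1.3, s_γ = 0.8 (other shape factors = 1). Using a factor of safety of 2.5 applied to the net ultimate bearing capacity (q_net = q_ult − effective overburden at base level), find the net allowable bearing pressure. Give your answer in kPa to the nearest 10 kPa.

q_all(net) ≈ 800 kPa

q = γ·D_f = 20 × 1.74 = 34.8 kPa.
c·N_c·s_c = 12 × 38.6 × 1.3 = 602.16 kPa
q·N_q = 34.8 × 26.1 = 908.28 kPa
0.5·γ·B·N_γ·s_γ = 0.5 × 20 × 2.7 × 24.4 × 0.8 = 527.04 kPa
q_ult = 602.16 + 908.28 + 527.04 = 2037.5 kPa.
Net ultimate: q_net = 2037.5 − 34.8 = 2002.7 kPa.
q_all(net) = 2002.7 / 2.5 = 801.07 kPa.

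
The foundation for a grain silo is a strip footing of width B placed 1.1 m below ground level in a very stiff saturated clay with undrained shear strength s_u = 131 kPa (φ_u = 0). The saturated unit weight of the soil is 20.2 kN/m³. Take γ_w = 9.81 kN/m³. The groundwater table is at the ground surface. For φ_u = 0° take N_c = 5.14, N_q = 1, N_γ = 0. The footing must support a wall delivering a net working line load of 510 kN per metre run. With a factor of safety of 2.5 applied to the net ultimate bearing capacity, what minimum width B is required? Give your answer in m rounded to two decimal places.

With the water table at the surface the whole profile is submerged: γ' = 20.2 − 9.81 = 10.39 kN/m³, so q = γ'·D_f = 11.429 kPa.
q_ult = c·N_c + q·N_q
     = 131 × 5.14 + 11.429 × 1
     = 673.34 + 11.429 = 684.77 kPa.
For φ = 0 the ½γBN_γ term vanishes, so q_ult is independent of B. q_net = 684.77 − 11.429 = 673.34 kPa; q_all(net) = 673.34/2.5 = 269.34 kPa.
Required width B = w / q_all(net) = 510 / 269.34 = 1.894 m.

B = 1.89 m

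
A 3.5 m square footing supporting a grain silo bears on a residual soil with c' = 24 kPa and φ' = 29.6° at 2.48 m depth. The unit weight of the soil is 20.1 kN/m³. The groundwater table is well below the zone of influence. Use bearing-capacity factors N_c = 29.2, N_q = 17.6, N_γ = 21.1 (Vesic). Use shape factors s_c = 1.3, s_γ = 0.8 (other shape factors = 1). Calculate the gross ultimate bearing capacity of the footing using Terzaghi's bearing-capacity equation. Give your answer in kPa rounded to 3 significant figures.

q_ult ≈ 2380 kPa

Effective surcharge at the founding depth q = γ·D_f = 20.1 × 2.48 = 49.848 kPa.
q_ult = c·N_c·s_c + q·N_q + 0.5·γ·B·N_γ·s_γ
     = 24 × 29.2 × 1.3 + 49.848 × 17.6 + 0.5 × 20.1 × 3.5 × 21.1 × 0.8
     = 911.04 + 877.32 + 593.75 = 2382.1 kPa.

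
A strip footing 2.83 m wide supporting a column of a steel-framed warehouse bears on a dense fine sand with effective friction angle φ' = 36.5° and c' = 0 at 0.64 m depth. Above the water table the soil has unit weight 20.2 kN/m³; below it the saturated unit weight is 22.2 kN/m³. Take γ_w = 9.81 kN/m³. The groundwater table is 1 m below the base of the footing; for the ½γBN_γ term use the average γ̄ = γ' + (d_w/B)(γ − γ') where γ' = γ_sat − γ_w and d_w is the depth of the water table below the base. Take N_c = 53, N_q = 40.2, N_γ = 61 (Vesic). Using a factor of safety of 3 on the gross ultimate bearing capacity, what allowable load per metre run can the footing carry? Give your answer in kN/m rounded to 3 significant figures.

Effective surcharge at the founding depth q = γ·D_f = 20.2 × 0.64 = 12.928 kPa.
With d_w = 1 m < B, γ̄ = 12.39 + (1/2.83) × (20.2 − 12.39) = 15.15 kN/m³.
q_ult = q·N_q + 0.5·γ·B·N_γ
     = 12.928 × 40.2 + 0.5 × 15.15 × 2.83 × 61
     = 519.71 + 1307.6 = 1827.4 kPa.
Gross allowable pressure q_all = 1827.4 / 3 = 609.12 kPa.
Allowable wall load = q_all × B = 609.12 × 2.83 = 1723.8 kN per metre run.

≈ 1720 kN/m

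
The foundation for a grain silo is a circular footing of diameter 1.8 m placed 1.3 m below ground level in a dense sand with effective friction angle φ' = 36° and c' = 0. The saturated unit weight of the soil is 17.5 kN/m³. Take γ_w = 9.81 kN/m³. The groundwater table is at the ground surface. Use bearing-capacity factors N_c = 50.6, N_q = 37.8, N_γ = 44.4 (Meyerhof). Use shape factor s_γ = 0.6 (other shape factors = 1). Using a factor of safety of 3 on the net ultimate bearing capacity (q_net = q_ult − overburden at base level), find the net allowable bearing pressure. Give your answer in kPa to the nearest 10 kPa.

γ' = 17.5 − 9.81 = 7.69 kN/m³ (submerged throughout). q = 7.69 × 1.3 = 9.997 kPa; the same γ' applies in the ½γBN_γ term.
q·N_q = 9.997 × 37.8 = 377.89 kPa
0.5·γ·B·N_γ·s_γ = 0.5 × 7.69 × 1.8 × 44.4 × 0.6 = 184.38 kPa
q_ult = 377.89 + 184.38 = 562.26 kPa.
q_net = 562.26 − 9.997 = 552.27 kPa.
q_all(net) = 552.27 / 3 = 184.09 kPa.

q_all(net) ≈ 180 kPa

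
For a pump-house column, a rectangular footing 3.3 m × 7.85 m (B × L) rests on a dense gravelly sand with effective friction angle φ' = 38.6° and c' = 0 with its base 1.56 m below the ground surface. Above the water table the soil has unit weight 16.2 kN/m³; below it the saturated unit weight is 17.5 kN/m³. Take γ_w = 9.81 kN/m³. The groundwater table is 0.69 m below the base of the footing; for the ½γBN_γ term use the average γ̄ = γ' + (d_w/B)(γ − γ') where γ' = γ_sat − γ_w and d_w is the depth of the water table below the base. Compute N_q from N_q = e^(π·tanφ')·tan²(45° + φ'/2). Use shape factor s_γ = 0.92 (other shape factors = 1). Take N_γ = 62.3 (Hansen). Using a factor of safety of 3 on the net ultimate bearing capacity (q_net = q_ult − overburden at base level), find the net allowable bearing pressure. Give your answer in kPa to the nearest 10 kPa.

N_q = e^(π·tan38.6°)·tan²(64.3°) = 53.01.
Effective surcharge at the founding depth q = γ·D_f = 16.2 × 1.56 = 25.272 kPa.
With d_w = 0.69 m < B, γ̄ = 7.69 + (0.69/3.3) × (16.2 − 7.69) = 9.4694 kN/m³.
q_ult = q·N_q + 0.5·γ·B·N_γ·s_γ
     = 25.272 × 53.014 + 0.5 × 9.4694 × 3.3 × 62.3 × 0.92
     = 1339.8 + 895.53 = 2235.3 kPa.
q_net = 2235.3 − 25.272 = 2210 kPa.
q_all(net) = 2210 / 3 = 736.68 kPa.

q_all(net) ≈ 740 kPa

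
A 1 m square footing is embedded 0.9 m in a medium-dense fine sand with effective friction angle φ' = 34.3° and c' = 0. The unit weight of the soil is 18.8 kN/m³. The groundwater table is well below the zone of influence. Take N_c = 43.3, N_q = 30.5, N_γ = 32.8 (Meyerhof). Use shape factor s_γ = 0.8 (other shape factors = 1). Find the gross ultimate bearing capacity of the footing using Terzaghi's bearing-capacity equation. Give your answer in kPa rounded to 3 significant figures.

q_ult ≈ 763 kPa

Effective surcharge at the founding depth q = γ·D_f = 18.8 × 0.9 = 16.92 kPa.
q_ult = q·N_q + 0.5·γ·B·N_γ·s_γ
     = 16.92 × 30.5 + 0.5 × 18.8 × 1 × 32.8 × 0.8
     = 516.06 + 246.66 = 762.72 kPa.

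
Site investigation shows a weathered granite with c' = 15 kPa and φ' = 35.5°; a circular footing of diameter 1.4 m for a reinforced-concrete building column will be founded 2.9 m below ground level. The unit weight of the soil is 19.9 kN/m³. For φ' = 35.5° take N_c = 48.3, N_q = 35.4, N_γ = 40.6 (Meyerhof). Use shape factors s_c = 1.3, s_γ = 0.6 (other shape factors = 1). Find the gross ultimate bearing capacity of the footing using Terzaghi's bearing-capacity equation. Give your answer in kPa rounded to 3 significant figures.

Overburden at base level: q = 19.9 × 2.9 = 57.71 kPa.
Cohesion term c·N_c·s_c = 15 × 48.3 × 1.3 = 941.85 kPa; surcharge term q·N_q = 57.71 × 35.4 = 2042.9 kPa; self-weight term 0.5·γ·B·N_γ·s_γ = 0.5 × 19.9 × 1.4 × 40.6 × 0.6 = 339.33 kPa.
q_ult = 941.85 + 2042.9 + 339.33 = 3324.1 kPa.

q_ult ≈ 3320 kPa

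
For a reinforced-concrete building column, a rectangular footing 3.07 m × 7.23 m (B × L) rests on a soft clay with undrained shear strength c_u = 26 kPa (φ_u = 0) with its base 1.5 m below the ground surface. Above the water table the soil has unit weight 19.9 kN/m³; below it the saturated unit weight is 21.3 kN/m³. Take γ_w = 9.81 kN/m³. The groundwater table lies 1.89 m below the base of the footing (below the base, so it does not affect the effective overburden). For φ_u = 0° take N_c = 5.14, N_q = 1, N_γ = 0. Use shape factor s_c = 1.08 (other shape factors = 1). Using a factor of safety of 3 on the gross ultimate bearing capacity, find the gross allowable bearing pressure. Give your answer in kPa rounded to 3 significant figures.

q_all ≈ 58.1 kPa

Effective surcharge at the founding depth q = γ·D_f = 19.9 × 1.5 = 29.85 kPa.
q_ult = c·N_c·s_c + q·N_q
     = 26 × 5.14 × 1.08 + 29.85 × 1
     = 144.33 + 29.85 = 174.18 kPa.
q_all = 174.18 / 3 = 58.06 kPa.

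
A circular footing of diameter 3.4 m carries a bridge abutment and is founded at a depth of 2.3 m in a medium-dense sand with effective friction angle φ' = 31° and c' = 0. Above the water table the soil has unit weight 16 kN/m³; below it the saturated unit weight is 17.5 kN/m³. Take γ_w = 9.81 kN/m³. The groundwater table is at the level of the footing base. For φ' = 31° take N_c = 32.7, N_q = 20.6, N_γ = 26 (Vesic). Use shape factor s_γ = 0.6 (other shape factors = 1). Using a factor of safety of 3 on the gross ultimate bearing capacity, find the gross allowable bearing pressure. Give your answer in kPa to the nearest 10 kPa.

q_all ≈ 320 kPa

q = γ·D_f = 16 × 2.3 = 36.8 kPa.
For the ½γBN_γ term take γ' = 17.5 − 9.81 = 7.69 kN/m³ (soil below base is submerged).
q·N_q = 36.8 × 20.6 = 758.08 kPa
0.5·γ·B·N_γ·s_γ = 0.5 × 7.69 × 3.4 × 26 × 0.6 = 203.94 kPa
q_ult = 758.08 + 203.94 = 962.02 kPa.
q_all = 962.02 / 3 = 320.67 kPa.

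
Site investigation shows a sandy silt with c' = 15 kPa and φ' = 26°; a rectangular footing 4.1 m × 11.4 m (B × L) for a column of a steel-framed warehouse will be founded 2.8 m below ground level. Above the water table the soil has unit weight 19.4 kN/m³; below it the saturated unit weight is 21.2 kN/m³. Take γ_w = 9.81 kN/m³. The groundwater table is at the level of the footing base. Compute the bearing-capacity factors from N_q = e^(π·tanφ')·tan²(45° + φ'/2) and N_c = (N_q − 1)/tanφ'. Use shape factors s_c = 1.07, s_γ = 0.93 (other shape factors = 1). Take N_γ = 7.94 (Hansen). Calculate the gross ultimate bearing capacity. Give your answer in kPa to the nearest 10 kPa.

q_ult ≈ 1170 kPa

tan26° = 0.4877, so N_q = e^(π×0.4877)·tan²(58°) = 4.629 × 2.561 = 11.85.
N_c = (11.85 − 1)/tan26° = 22.25.
Effective surcharge at the founding depth q = γ·D_f = 19.4 × 2.8 = 54.32 kPa.
The water table coincides with the base, so in the self-weight term γ → γ' = 11.39 kN/m³.
q_ult = c·N_c·s_c + q·N_q + 0.5·γ·B·N_γ·s_γ
     = 15 × 22.254 × 1.07 + 54.32 × 11.854 + 0.5 × 11.39 × 4.1 × 7.94 × 0.93
     = 357.18 + 643.92 + 172.42 = 1173.5 kPa.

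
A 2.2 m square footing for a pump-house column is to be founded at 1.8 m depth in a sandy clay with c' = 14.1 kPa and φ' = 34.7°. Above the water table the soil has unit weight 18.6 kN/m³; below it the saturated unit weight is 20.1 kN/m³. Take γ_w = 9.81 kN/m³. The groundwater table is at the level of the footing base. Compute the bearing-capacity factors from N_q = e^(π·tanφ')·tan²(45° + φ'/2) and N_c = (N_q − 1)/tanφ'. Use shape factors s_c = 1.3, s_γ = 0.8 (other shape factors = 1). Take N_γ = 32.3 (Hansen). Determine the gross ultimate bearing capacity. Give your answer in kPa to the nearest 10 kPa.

tan34.7° = 0.6924, so N_q = e^(π×0.6924)·tan²(62.35°) = 8.805 × 3.643 = 32.08.
N_c = (32.08 − 1)/tan34.7° = 44.89.
Overburden at base level: q = 18.6 × 1.8 = 33.48 kPa.
Below the base the soil is submerged, so the ½γBN_γ term uses γ' = 20.1 − 9.81 = 10.29 kN/m³.
Cohesion term c·N_c·s_c = 14.1 × 44.886 × 1.3 = 822.76 kPa; surcharge term q·N_q = 33.48 × 32.081 = 1074.1 kPa; self-weight term 0.5·γ·B·N_γ·s_γ = 0.5 × 10.29 × 2.2 × 32.3 × 0.8 = 292.48 kPa.
q_ult = 822.76 + 1074.1 + 292.48 = 2189.3 kPa.

q_ult ≈ 2190 kPa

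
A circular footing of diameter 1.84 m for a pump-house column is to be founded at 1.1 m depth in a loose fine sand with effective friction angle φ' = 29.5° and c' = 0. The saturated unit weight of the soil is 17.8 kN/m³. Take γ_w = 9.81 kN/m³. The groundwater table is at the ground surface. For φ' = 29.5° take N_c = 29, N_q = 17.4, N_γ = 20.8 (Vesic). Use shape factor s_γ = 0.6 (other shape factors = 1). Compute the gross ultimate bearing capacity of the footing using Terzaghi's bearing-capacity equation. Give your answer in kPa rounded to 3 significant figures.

q_ult ≈ 245 kPa

γ' = 17.8 − 9.81 = 7.99 kN/m³ (submerged throughout). q = 7.99 × 1.1 = 8.789 kPa; the same γ' applies in the ½γBN_γ term.
q·N_q = 8.789 × 17.4 = 152.93 kPa
0.5·γ·B·N_γ·s_γ = 0.5 × 7.99 × 1.84 × 20.8 × 0.6 = 91.738 kPa
q_ult = 152.93 + 91.738 = 244.67 kPa.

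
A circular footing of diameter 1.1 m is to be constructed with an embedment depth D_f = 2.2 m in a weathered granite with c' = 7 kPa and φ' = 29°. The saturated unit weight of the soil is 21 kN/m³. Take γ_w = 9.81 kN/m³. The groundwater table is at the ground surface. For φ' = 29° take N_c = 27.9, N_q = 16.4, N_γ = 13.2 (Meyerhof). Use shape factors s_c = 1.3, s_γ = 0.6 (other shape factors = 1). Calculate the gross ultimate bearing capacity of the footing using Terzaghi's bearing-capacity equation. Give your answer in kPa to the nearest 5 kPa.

q_ult ≈ 705 kPa

With the water table at the surface the whole profile is submerged: γ' = 21 − 9.81 = 11.19 kN/m³, so q = γ'·D_f = 24.618 kPa; the same γ' applies in the ½γBN_γ term.
q_ult = c·N_c·s_c + q·N_q + 0.5·γ·B·N_γ·s_γ
     = 7 × 27.9 × 1.3 + 24.618 × 16.4 + 0.5 × 11.19 × 1.1 × 13.2 × 0.6
     = 253.89 + 403.74 + 48.744 = 706.37 kPa.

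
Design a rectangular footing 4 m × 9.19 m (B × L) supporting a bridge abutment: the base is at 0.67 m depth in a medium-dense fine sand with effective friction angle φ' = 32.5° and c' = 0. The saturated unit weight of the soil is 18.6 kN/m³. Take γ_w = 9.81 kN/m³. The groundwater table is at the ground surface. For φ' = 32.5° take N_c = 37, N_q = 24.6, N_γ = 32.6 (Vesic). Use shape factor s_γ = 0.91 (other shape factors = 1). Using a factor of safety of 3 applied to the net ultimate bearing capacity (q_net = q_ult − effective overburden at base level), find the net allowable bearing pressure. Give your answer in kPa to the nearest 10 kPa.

q_all(net) ≈ 220 kPa

γ' = 18.6 − 9.81 = 8.79 kN/m³ (submerged throughout). q = 8.79 × 0.67 = 5.8893 kPa; the same γ' applies in the ½γBN_γ term.
q·N_q = 5.8893 × 24.6 = 144.88 kPa
0.5·γ·B·N_γ·s_γ = 0.5 × 8.79 × 4 × 32.6 × 0.91 = 521.53 kPa
q_ult = 144.88 + 521.53 = 666.41 kPa.
Net ultimate: q_net = 666.41 − 5.8893 = 660.52 kPa.
q_all(net) = 660.52 / 3 = 220.17 kPa.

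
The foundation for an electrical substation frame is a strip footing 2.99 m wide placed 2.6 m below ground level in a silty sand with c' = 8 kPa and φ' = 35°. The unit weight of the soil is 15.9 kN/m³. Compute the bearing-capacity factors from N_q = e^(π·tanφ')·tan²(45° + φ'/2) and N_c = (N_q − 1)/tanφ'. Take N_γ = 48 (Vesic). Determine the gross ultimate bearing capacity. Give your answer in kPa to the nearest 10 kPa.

tan35° = 0.7002, so N_q = e^(π×0.7002)·tan²(62.5°) = 9.023 × 3.69 = 33.3.
N_c = (33.3 − 1)/tan35° = 46.12.
q = γ·D_f = 15.9 × 2.6 = 41.34 kPa.
c·N_c = 8 × 46.124 = 368.99 kPa
q·N_q = 41.34 × 33.296 = 1376.5 kPa
0.5·γ·B·N_γ = 0.5 × 15.9 × 2.99 × 48 = 1141 kPa
q_ult = 368.99 + 1376.5 + 1141 = 2886.4 kPa.

q_ult ≈ 2890 kPa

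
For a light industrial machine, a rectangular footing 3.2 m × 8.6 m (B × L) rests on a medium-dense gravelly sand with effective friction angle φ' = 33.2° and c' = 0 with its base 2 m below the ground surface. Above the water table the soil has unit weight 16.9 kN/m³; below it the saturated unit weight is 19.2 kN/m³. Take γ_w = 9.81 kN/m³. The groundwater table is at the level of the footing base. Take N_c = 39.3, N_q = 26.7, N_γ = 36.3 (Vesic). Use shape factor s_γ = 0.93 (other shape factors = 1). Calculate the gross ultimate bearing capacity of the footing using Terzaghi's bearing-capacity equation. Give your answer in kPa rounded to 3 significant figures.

Effective surcharge at the founding depth q = γ·D_f = 16.9 × 2 = 33.8 kPa.
The water table coincides with the base, so in the self-weight term γ → γ' = 9.39 kN/m³.
q_ult = q·N_q + 0.5·γ·B·N_γ·s_γ
     = 33.8 × 26.7 + 0.5 × 9.39 × 3.2 × 36.3 × 0.93
     = 902.46 + 507.2 = 1409.7 kPa.

q_ult ≈ 1410 kPa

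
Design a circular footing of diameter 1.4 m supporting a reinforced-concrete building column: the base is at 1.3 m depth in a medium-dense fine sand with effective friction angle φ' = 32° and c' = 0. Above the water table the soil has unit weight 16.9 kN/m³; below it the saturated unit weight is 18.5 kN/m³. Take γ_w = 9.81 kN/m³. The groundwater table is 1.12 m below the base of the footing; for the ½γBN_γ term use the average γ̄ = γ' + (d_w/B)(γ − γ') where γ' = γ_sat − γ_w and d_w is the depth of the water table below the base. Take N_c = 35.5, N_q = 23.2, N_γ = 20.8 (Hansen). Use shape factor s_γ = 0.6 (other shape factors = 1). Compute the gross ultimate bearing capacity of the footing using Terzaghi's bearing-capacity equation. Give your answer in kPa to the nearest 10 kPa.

q_ult ≈ 640 kPa

Overburden at base level: q = 16.9 × 1.3 = 21.97 kPa.
The water table is 1.12 m below the base (< B = 1.4 m), so the ½γBN_γ term uses γ̄ = γ' + (d_w/B)(γ − γ') = 8.69 + (1.12/1.4)(16.9 − 8.69) = 15.258 kN/m³.
Surcharge term q·N_q = 21.97 × 23.2 = 509.7 kPa; self-weight term 0.5·γ·B·N_γ·s_γ = 0.5 × 15.258 × 1.4 × 20.8 × 0.6 = 133.29 kPa.
q_ult = 509.7 + 133.29 = 643 kPa.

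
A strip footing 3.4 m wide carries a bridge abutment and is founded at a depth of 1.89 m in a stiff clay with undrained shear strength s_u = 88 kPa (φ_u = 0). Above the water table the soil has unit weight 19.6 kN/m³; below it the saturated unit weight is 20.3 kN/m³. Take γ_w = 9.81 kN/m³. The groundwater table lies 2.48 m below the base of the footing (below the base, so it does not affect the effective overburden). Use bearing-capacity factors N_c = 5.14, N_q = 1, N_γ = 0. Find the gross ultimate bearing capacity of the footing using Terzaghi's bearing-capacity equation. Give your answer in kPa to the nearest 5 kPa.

q_ult ≈ 490 kPa

Overburden at base level: q = 19.6 × 1.89 = 37.044 kPa.
Cohesion term c·N_c = 88 × 5.14 = 452.32 kPa; surcharge term q·N_q = 37.044 × 1 = 37.044 kPa.
q_ult = 452.32 + 37.044 = 489.36 kPa.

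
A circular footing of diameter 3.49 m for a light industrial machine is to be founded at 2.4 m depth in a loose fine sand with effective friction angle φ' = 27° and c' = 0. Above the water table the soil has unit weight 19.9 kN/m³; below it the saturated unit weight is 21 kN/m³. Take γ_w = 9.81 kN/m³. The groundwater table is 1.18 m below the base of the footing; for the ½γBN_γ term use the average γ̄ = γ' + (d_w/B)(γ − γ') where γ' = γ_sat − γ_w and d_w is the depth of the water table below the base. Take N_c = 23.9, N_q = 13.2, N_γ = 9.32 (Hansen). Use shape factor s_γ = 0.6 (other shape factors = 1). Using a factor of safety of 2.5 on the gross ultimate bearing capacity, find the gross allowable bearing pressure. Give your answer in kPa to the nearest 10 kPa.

Overburden at base level: q = 19.9 × 2.4 = 47.76 kPa.
The water table is 1.18 m below the base (< B = 3.49 m), so the ½γBN_γ term uses γ̄ = γ' + (d_w/B)(γ − γ') = 11.19 + (1.18/3.49)(19.9 − 11.19) = 14.135 kN/m³.
Surcharge term q·N_q = 47.76 × 13.2 = 630.43 kPa; self-weight term 0.5·γ·B·N_γ·s_γ = 0.5 × 14.135 × 3.49 × 9.32 × 0.6 = 137.93 kPa.
q_ult = 630.43 + 137.93 = 768.36 kPa.
q_all = 768.36 / 2.5 = 307.34 kPa.

q_all ≈ 310 kPa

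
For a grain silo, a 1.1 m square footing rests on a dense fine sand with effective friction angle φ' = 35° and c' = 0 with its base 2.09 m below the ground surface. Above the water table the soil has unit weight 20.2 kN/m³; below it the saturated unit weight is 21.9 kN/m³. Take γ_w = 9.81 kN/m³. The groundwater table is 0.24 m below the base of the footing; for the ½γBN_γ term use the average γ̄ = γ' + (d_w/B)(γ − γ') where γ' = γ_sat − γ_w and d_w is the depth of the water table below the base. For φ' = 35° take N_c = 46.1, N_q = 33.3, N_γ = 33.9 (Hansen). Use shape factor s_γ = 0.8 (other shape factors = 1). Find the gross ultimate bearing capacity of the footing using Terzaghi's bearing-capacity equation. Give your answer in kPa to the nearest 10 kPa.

Effective surcharge at the founding depth q = γ·D_f = 20.2 × 2.09 = 42.218 kPa.
With d_w = 0.24 m < B, γ̄ = 12.09 + (0.24/1.1) × (20.2 − 12.09) = 13.859 kN/m³.
q_ult = q·N_q + 0.5·γ·B·N_γ·s_γ
     = 42.218 × 33.3 + 0.5 × 13.859 × 1.1 × 33.9 × 0.8
     = 1405.9 + 206.73 = 1612.6 kPa.

q_ult ≈ 1610 kPa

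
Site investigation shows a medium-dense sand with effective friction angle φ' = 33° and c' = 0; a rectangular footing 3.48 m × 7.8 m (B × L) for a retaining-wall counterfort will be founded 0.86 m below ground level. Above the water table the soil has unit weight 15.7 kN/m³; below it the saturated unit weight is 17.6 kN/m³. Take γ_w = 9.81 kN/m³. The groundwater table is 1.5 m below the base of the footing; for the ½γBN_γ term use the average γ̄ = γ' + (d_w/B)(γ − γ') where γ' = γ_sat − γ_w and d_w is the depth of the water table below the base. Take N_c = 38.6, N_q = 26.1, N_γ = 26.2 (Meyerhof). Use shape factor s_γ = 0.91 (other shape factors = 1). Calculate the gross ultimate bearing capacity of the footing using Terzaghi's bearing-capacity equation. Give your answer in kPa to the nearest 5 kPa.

q_ult ≈ 815 kPa

q = γ·D_f = 15.7 × 0.86 = 13.502 kPa.
γ' = 7.79 kN/m³; averaging over the depth B below the base, γ̄ = γ' + (d_w/B)(γ − γ') = 11.199 kN/m³.
q·N_q = 13.502 × 26.1 = 352.4 kPa
0.5·γ·B·N_γ·s_γ = 0.5 × 11.199 × 3.48 × 26.2 × 0.91 = 464.61 kPa
q_ult = 352.4 + 464.61 = 817.01 kPa.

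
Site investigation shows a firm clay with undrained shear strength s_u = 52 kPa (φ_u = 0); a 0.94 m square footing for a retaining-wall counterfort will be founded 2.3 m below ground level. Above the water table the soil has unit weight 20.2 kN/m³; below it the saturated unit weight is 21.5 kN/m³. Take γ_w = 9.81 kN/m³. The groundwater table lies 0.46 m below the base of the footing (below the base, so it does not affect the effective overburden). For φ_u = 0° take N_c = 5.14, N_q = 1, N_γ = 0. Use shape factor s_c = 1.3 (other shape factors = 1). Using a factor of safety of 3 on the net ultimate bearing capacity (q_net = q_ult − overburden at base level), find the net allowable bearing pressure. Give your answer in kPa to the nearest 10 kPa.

q_all(net) ≈ 120 kPa

Effective surcharge at the founding depth q = γ·D_f = 20.2 × 2.3 = 46.46 kPa.
q_ult = c·N_c·s_c + q·N_q
     = 52 × 5.14 × 1.3 + 46.46 × 1
     = 347.46 + 46.46 = 393.92 kPa.
q_net = 393.92 − 46.46 = 347.46 kPa.
q_all(net) = 347.46 / 3 = 115.82 kPa.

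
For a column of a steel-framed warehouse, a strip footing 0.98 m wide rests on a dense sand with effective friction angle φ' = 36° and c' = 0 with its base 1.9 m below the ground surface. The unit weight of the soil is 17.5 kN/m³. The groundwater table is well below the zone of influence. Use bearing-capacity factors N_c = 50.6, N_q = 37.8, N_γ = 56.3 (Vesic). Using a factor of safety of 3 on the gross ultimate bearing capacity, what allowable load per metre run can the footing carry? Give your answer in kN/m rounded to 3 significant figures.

q = γ·D_f = 17.5 × 1.9 = 33.25 kPa.
q·N_q = 33.25 × 37.8 = 1256.8 kPa
0.5·γ·B·N_γ = 0.5 × 17.5 × 0.98 × 56.3 = 482.77 kPa
q_ult = 1256.8 + 482.77 = 1739.6 kPa.
Gross allowable pressure q_all = 1739.6 / 3 = 579.87 kPa.
Allowable wall load = q_all × B = 579.87 × 0.98 = 568.28 kN per metre run.

≈ 568 kN/m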